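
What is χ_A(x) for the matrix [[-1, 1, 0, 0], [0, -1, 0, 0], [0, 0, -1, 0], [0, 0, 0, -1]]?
χ_A(x) = (x + 1)^4

xI - A = [[x + 1, -1, 0, 0], [0, x + 1, 0, 0], [0, 0, x + 1, 0], [0, 0, 0, x + 1]].

Expanding det(xI - A) along the first row:
det(xI - A) = + (x + 1)·det([[x + 1, 0, 0], [0, x + 1, 0], [0, 0, x + 1]]) - (-1)·det([[0, 0, 0], [0, x + 1, 0], [0, 0, x + 1]]) + (0)·det([[0, x + 1, 0], [0, 0, 0], [0, 0, x + 1]]) - (0)·det([[0, x + 1, 0], [0, 0, x + 1], [0, 0, 0]]).

Evaluating gives χ_A(x) = x^4 + 4x^3 + 6x^2 + 4x + 1 = (x + 1)^4.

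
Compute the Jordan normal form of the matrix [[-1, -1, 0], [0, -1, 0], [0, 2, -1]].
J = [[-1, 1, 0], [0, -1, 0], [0, 0, -1]]

The characteristic polynomial is det(xI - A) = (x + 1)^3, so the eigenvalues are -1 (algebraic multiplicity 3).

For λ = -1: rank(A + I) = 1, rank((A + I)^2) = 0. The eigenspace has dimension 3 - 1 = 2, so there are 2 Jordan blocks; the rank sequence gives block sizes [2, 1].

Assembling the blocks gives the Jordan form J above.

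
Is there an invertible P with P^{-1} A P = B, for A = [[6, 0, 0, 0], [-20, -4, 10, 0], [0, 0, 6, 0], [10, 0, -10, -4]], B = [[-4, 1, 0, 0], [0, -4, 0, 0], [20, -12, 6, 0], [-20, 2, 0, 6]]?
Both have characteristic polynomial (x - 6)^2(x + 4)^2, but the minimal polynomial of A is (x - 6)(x + 4) while the minimal polynomial of B is (x - 6)(x + 4)^2. The minimal polynomial is a similarity invariant, so A and B are not similar.

No.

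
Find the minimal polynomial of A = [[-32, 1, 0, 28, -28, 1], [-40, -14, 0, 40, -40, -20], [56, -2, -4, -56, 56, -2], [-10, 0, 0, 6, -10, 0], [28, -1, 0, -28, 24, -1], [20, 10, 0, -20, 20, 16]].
m_A(x) = (x - 6)(x + 4)^2

The characteristic polynomial factors as (x - 6)^2(x + 4)^4. The minimal polynomial is ∏(x - λ)^{k_λ} where k_λ is the size of the largest Jordan block at λ.

For λ = -4: rank(A + 4I) = 3, and the largest Jordan block has size 2 (the smallest k with rank((A + 4I)^k) = rank((A + 4I)^(k+1))).
For λ = 6: rank(A - 6I) = 4, and the largest Jordan block has size 1 (the smallest k with rank((A - 6I)^k) = rank((A - 6I)^(k+1))).

So m_A(x) = (x - 6)(x + 4)^2.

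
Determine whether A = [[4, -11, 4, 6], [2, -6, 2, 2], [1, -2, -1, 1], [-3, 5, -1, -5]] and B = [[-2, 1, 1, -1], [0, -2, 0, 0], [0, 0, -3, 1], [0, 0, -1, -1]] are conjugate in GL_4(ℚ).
Yes.

Two matrices over a field are similar if and only if they have the same invariant factors.

Both A and B have characteristic polynomial (x + 2)^4 and minimal polynomial (x + 2)^2. Computing further, both have invariant factors (x + 2)^2, (x + 2)^2. Hence A and B are similar.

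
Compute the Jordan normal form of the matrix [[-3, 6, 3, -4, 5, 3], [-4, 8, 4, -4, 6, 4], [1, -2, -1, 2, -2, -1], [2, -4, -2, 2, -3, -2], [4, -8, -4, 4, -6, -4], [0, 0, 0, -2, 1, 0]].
J = [[0, 1, 0, 0, 0, 0], [0, 0, 0, 0, 0, 0], [0, 0, 0, 1, 0, 0], [0, 0, 0, 0, 0, 0], [0, 0, 0, 0, 0, 0], [0, 0, 0, 0, 0, 0]]

The characteristic polynomial is det(xI - A) = x^6, so the eigenvalues are 0 (algebraic multiplicity 6).

For λ = 0: rank(A) = 2, rank(A^2) = 0. The eigenspace has dimension 6 - 2 = 4, so there are 4 Jordan blocks; the rank sequence gives block sizes [2, 2, 1, 1].

Assembling the blocks gives the Jordan form J above.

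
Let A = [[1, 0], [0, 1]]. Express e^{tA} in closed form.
A has Jordan form J = [[1, 0], [0, 1]] with A = PJP^{-1}, so e^{tA} = P e^{tJ} P^{-1}.

For a Jordan block J_k(λ), e^{tJ_k(λ)} = e^{λt} · (I + tN + t^2 N^2/2! + ... + t^{k-1} N^{k-1}/(k-1)!) where N is the nilpotent superdiagonal part.

Assembling the blocks and conjugating back gives the entries of e^{tA} as shown above.

e^{tA} = [[e^{t}, 0], [0, e^{t}]]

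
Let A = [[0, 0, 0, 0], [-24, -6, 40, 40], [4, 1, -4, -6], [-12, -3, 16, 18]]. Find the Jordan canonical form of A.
J = [[0, 0, 0, 0], [0, 2, 1, 0], [0, 0, 2, 0], [0, 0, 0, 4]]

The characteristic polynomial is det(xI - A) = x(x - 4)(x - 2)^2, so the eigenvalues are 0 (algebraic multiplicity 1), 2 (algebraic multiplicity 2), 4 (algebraic multiplicity 1).

For λ = 0: algebraic multiplicity 1 gives one 1×1 block.

For λ = 2: rank(A - 2I) = 3, rank((A - 2I)^2) = 2. The eigenspace has dimension 4 - 3 = 1, so there is 1 Jordan block; the rank sequence gives block sizes [2].

For λ = 4: algebraic multiplicity 1 gives one 1×1 block.

Assembling the blocks gives the Jordan form J above.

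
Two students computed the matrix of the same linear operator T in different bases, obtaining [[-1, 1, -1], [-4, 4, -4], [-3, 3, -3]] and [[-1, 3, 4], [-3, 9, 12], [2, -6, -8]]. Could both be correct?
Two matrices over a field are similar if and only if they have the same invariant factors.

Both A and B have characteristic polynomial x^3 and minimal polynomial x^2. Computing further, both have invariant factors x, x^2. Hence A and B are similar.

Yes.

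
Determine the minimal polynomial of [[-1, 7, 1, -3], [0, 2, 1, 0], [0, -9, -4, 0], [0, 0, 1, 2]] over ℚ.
The characteristic polynomial factors as (x - 2)(x + 1)^3. The minimal polynomial is ∏(x - λ)^{k_λ} where k_λ is the size of the largest Jordan block at λ.

For λ = -1: rank(A + I) = 3, and the largest Jordan block has size 3 (the smallest k with rank((A + I)^k) = rank((A + I)^(k+1))).
For λ = 2: rank(A - 2I) = 3, and the largest Jordan block has size 1 (the smallest k with rank((A - 2I)^k) = rank((A - 2I)^(k+1))).

So m_A(x) = (x - 2)(x + 1)^3.

m_A(x) = (x - 2)(x + 1)^3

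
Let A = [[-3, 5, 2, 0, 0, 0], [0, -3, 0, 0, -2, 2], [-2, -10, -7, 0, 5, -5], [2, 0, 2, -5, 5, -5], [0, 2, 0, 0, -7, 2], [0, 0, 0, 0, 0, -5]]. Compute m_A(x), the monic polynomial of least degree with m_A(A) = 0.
The characteristic polynomial factors as (x + 5)^6. The minimal polynomial is ∏(x - λ)^{k_λ} where k_λ is the size of the largest Jordan block at λ.

For λ = -5: rank(A + 5I) = 2, and the largest Jordan block has size 2 (the smallest k with rank((A + 5I)^k) = rank((A + 5I)^(k+1))).

So m_A(x) = (x + 5)^2.

m_A(x) = (x + 5)^2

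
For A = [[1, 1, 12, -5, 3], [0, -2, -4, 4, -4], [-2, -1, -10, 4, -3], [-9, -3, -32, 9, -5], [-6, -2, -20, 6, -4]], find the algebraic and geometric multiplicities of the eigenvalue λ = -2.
The characteristic polynomial is x^2(x + 2)^3, so the factor x + 2 appears with exponent 3: the algebraic multiplicity is 3.

rank(A + 2I) = 3, so the eigenspace has dimension 5 - 3 = 2: the geometric multiplicity is 2.

Since 2 < 3, A is not diagonalizable.

algebraic multiplicity 3, geometric multiplicity 2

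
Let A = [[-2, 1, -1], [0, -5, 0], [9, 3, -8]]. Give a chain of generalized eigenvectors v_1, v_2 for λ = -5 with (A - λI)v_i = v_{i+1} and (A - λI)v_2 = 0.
We seek v_1 ∈ ker((A + 5I)^2) \ ker(A + 5I), then set v_{i+1} = (A + 5I) v_i.

One such chain is v_1 = [[0, -1, -2]]^T, v_2 = [[1, 0, 3]]^T. Check: (A + 5I) v_2 = [[0, 0, 0]]^T = 0.

v_1 = [[0, -1, -2]]^T, v_2 = [[1, 0, 3]]^T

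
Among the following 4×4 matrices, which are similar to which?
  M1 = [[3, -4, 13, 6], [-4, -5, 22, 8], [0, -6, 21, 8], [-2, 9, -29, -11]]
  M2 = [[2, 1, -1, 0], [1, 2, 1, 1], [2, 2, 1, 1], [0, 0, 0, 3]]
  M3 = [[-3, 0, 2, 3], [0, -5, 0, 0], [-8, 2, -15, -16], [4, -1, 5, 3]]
Characteristic polynomials: χ_{M1} = (x - 3)^2(x - 1)^2, χ_{M2} = (x - 3)^2(x - 1)^2, χ_{M3} = (x + 5)^4.

{M1, M2}: invariant factors (x - 3)^2(x - 1)^2.

{M3}: invariant factors x + 5, (x + 5)^3.

Matrices are similar if and only if their invariant-factor lists agree; the partition into similarity classes is {M1, M2}, {M3}.

2 classes: {M1, M2}, {M3}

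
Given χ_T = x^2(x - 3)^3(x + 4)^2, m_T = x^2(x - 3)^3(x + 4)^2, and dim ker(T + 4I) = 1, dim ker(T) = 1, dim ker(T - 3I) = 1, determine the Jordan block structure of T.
Jordan blocks: (-4, 2), (0, 2), (3, 3)

λ = -4: algebraic multiplicity 2 (exponent in χ_T), largest block size 2 (exponent in m_T), 1 block (geometric multiplicity). This forces block sizes [2].
λ = 0: algebraic multiplicity 2 (exponent in χ_T), largest block size 2 (exponent in m_T), 1 block (geometric multiplicity). This forces block sizes [2].
λ = 3: algebraic multiplicity 3 (exponent in χ_T), largest block size 3 (exponent in m_T), 1 block (geometric multiplicity). This forces block sizes [3].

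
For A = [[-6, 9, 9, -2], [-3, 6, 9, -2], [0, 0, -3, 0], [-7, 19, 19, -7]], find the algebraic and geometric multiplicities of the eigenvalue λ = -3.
The characteristic polynomial is (x + 1)(x + 3)^3, so the factor x + 3 appears with exponent 3: the algebraic multiplicity is 3.

rank(A + 3I) = 2, so the eigenspace has dimension 4 - 2 = 2: the geometric multiplicity is 2.

Since 2 < 3, A is not diagonalizable.

algebraic multiplicity 3, geometric multiplicity 2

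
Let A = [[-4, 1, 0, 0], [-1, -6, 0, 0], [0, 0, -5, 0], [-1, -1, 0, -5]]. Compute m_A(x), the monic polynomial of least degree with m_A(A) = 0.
The characteristic polynomial factors as (x + 5)^4. The minimal polynomial is ∏(x - λ)^{k_λ} where k_λ is the size of the largest Jordan block at λ.

For λ = -5: rank(A + 5I) = 1, and the largest Jordan block has size 2 (the smallest k with rank((A + 5I)^k) = rank((A + 5I)^(k+1))).

So m_A(x) = (x + 5)^2.

m_A(x) = (x + 5)^2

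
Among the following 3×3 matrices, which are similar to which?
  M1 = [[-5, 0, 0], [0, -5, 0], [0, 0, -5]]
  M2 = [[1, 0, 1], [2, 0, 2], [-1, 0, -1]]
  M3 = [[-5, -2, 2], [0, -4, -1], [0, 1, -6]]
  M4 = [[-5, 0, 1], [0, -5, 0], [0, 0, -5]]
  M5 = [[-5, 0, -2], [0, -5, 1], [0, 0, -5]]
3 classes: {M1}, {M2}, {M3, M4, M5}

Characteristic polynomials: χ_{M1} = (x + 5)^3, χ_{M2} = x^3, χ_{M3} = (x + 5)^3, χ_{M4} = (x + 5)^3, χ_{M5} = (x + 5)^3.

{M1}: invariant factors x + 5, x + 5, x + 5.

{M2}: invariant factors x, x^2.

{M3, M4, M5}: invariant factors x + 5, (x + 5)^2.

Matrices are similar if and only if their invariant-factor lists agree; the partition into similarity classes is {M1}, {M2}, {M3, M4, M5}.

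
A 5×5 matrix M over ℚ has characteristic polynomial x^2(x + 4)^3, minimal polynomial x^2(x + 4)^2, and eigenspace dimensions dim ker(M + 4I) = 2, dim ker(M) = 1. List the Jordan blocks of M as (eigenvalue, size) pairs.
λ = -4: algebraic multiplicity 3 (exponent in χ_M), largest block size 2 (exponent in m_M), 2 blocks (geometric multiplicity). These force block sizes [2, 1].
λ = 0: algebraic multiplicity 2 (exponent in χ_M), largest block size 2 (exponent in m_M), 1 block (geometric multiplicity). This forces block sizes [2].

Jordan blocks: (-4, 2), (-4, 1), (0, 2)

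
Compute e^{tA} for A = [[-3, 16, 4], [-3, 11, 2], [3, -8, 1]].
A has Jordan form J = [[3, 1, 0], [0, 3, 0], [0, 0, 3]] with A = PJP^{-1}, so e^{tA} = P e^{tJ} P^{-1}.

For a Jordan block J_k(λ), e^{tJ_k(λ)} = e^{λt} · (I + tN + t^2 N^2/2! + ... + t^{k-1} N^{k-1}/(k-1)!) where N is the nilpotent superdiagonal part.

Assembling the blocks and conjugating back gives the entries of e^{tA} as shown above.

e^{tA} = [[(1 - 6*t)*e^{3*t}, 16*t*e^{3*t}, 4*t*e^{3*t}], [-3*t*e^{3*t}, (8*t + 1)*e^{3*t}, 2*t*e^{3*t}], [3*t*e^{3*t}, -8*t*e^{3*t}, (1 - 2*t)*e^{3*t}]]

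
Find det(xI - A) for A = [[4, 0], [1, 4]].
χ_A(x) = (x - 4)^2

xI - A = [[x - 4, 0], [-1, x - 4]].

Expanding det(xI - A) along the first row:
det(xI - A) = + (x - 4)·det([[x - 4]]) - (0)·det([[-1]]).

Evaluating gives χ_A(x) = x^2 - 8x + 16 = (x - 4)^2.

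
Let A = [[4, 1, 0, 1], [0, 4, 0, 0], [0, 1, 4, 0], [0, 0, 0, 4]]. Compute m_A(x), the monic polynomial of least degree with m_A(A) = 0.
m_A(x) = (x - 4)^2

The characteristic polynomial factors as (x - 4)^4. The minimal polynomial is ∏(x - λ)^{k_λ} where k_λ is the size of the largest Jordan block at λ.

For λ = 4: rank(A - 4I) = 2, and the largest Jordan block has size 2 (the smallest k with rank((A - 4I)^k) = rank((A - 4I)^(k+1))).

So m_A(x) = (x - 4)^2.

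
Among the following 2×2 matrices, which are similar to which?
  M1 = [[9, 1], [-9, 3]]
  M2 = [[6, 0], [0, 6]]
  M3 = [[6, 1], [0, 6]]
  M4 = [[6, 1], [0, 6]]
Characteristic polynomials: χ_{M1} = (x - 6)^2, χ_{M2} = (x - 6)^2, χ_{M3} = (x - 6)^2, χ_{M4} = (x - 6)^2.

{M1, M3, M4}: invariant factors (x - 6)^2.

{M2}: invariant factors x - 6, x - 6.

Matrices are similar if and only if their invariant-factor lists agree; the partition into similarity classes is {M1, M3, M4}, {M2}.

2 classes: {M1, M3, M4}, {M2}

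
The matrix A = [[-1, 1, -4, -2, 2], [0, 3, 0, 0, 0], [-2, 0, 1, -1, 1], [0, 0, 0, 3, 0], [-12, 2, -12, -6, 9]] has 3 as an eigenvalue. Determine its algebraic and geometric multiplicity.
algebraic multiplicity 5, geometric multiplicity 3

The characteristic polynomial is (x - 3)^5, so the factor x - 3 appears with exponent 5: the algebraic multiplicity is 5.

rank(A - 3I) = 2, so the eigenspace has dimension 5 - 2 = 3: the geometric multiplicity is 3.

Since 3 < 5, A is not diagonalizable.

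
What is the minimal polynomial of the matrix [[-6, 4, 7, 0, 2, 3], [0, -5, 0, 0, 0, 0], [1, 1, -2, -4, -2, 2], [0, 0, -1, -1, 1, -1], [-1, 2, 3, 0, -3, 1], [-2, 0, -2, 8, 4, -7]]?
The characteristic polynomial factors as (x + 3)^3(x + 5)^3. The minimal polynomial is ∏(x - λ)^{k_λ} where k_λ is the size of the largest Jordan block at λ.

For λ = -5: rank(A + 5I) = 4, and the largest Jordan block has size 2 (the smallest k with rank((A + 5I)^k) = rank((A + 5I)^(k+1))).
For λ = -3: rank(A + 3I) = 5, and the largest Jordan block has size 3 (the smallest k with rank((A + 3I)^k) = rank((A + 3I)^(k+1))).

So m_A(x) = (x + 3)^3(x + 5)^2.

m_A(x) = (x + 3)^3(x + 5)^2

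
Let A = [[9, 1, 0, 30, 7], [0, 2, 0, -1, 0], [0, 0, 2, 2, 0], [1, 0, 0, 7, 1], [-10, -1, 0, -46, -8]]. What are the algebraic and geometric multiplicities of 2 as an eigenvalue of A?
algebraic multiplicity 3, geometric multiplicity 2

The characteristic polynomial is (x - 3)^2(x - 2)^3, so the factor x - 2 appears with exponent 3: the algebraic multiplicity is 3.

rank(A - 2I) = 3, so the eigenspace has dimension 5 - 3 = 2: the geometric multiplicity is 2.

Since 2 < 3, A is not diagonalizable.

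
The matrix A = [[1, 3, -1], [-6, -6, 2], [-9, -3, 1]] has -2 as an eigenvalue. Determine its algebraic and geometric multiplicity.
algebraic multiplicity 2, geometric multiplicity 1

The characteristic polynomial is x(x + 2)^2, so the factor x + 2 appears with exponent 2: the algebraic multiplicity is 2.

rank(A + 2I) = 2, so the eigenspace has dimension 3 - 2 = 1: the geometric multiplicity is 1.

Since 1 < 2, A is not diagonalizable.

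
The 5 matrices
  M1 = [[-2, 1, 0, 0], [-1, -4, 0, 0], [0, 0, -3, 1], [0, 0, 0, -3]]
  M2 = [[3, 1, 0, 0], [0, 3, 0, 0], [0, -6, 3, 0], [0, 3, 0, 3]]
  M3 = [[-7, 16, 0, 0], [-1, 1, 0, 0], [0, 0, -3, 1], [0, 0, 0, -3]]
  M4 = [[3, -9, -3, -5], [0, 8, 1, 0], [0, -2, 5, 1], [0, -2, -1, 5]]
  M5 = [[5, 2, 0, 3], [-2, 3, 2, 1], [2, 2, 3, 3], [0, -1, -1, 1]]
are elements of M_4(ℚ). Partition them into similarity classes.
4 classes: {M1, M3}, {M2}, {M4}, {M5}

Characteristic polynomials: χ_{M1} = (x + 3)^4, χ_{M2} = (x - 3)^4, χ_{M3} = (x + 3)^4, χ_{M4} = (x - 6)^3(x - 3), χ_{M5} = (x - 3)^4.

{M1, M3}: invariant factors (x + 3)^2, (x + 3)^2.

{M2}: invariant factors x - 3, x - 3, (x - 3)^2.

{M4}: invariant factors (x - 6)^3(x - 3).

{M5}: invariant factors x - 3, (x - 3)^3.

Matrices are similar if and only if their invariant-factor lists agree; the partition into similarity classes is {M1, M3}, {M2}, {M4}, {M5}.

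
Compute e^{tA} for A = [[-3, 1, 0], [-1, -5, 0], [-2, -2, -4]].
A has Jordan form J = [[-4, 1, 0], [0, -4, 0], [0, 0, -4]] with A = PJP^{-1}, so e^{tA} = P e^{tJ} P^{-1}.

For a Jordan block J_k(λ), e^{tJ_k(λ)} = e^{λt} · (I + tN + t^2 N^2/2! + ... + t^{k-1} N^{k-1}/(k-1)!) where N is the nilpotent superdiagonal part.

Assembling the blocks and conjugating back gives the entries of e^{tA} as shown above.

e^{tA} = [[(t + 1)*e^{-4*t}, t*e^{-4*t}, 0], [-t*e^{-4*t}, (1 - t)*e^{-4*t}, 0], [-2*t*e^{-4*t}, -2*t*e^{-4*t}, e^{-4*t}]]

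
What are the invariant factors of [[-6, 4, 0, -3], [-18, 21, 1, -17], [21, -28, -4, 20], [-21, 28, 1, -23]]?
The Jordan structure of A has elementary divisors (x + 3)^3, (x + 3). Arranging the block sizes at each eigenvalue in decreasing order and taking row products gives the invariant factors.

Invariant factors (smallest first, each dividing the next): x + 3, (x + 3)^3.

Check: the last factor (x + 3)^3 is the minimal polynomial, and the product (x + 3)^4 is the characteristic polynomial.

x + 3, (x + 3)^3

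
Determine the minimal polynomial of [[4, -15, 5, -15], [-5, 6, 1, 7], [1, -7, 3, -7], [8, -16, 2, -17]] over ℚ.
m_A(x) = (x + 1)^3

The characteristic polynomial factors as (x + 1)^4. The minimal polynomial is ∏(x - λ)^{k_λ} where k_λ is the size of the largest Jordan block at λ.

For λ = -1: rank(A + I) = 2, and the largest Jordan block has size 3 (the smallest k with rank((A + I)^k) = rank((A + I)^(k+1))).

So m_A(x) = (x + 1)^3.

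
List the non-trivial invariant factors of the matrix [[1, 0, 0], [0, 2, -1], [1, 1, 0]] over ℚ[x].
(x - 1)^3

The Jordan structure of A has elementary divisors (x - 1)^3. Arranging the block sizes at each eigenvalue in decreasing order and taking row products gives the invariant factors.

Invariant factors (smallest first, each dividing the next): (x - 1)^3.

Check: the last factor (x - 1)^3 is the minimal polynomial, and the product (x - 1)^3 is the characteristic polynomial.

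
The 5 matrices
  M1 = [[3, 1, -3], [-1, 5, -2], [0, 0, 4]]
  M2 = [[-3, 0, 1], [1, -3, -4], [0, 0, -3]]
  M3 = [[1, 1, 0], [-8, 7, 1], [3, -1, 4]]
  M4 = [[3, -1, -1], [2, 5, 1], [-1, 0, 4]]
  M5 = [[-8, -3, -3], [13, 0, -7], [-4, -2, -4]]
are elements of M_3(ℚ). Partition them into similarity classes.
3 classes: {M1, M3, M4}, {M2}, {M5}

Characteristic polynomials: χ_{M1} = (x - 4)^3, χ_{M2} = (x + 3)^3, χ_{M3} = (x - 4)^3, χ_{M4} = (x - 4)^3, χ_{M5} = (x + 2)(x + 5)^2.

{M1, M3, M4}: invariant factors (x - 4)^3.

{M2}: invariant factors (x + 3)^3.

{M5}: invariant factors (x + 2)(x + 5)^2.

Matrices are similar if and only if their invariant-factor lists agree; the partition into similarity classes is {M1, M3, M4}, {M2}, {M5}.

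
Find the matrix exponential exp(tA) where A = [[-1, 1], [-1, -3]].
e^{tA} = [[(t + 1)*e^{-2*t}, t*e^{-2*t}], [-t*e^{-2*t}, (1 - t)*e^{-2*t}]]

A has Jordan form J = [[-2, 1], [0, -2]] with A = PJP^{-1}, so e^{tA} = P e^{tJ} P^{-1}.

For a Jordan block J_k(λ), e^{tJ_k(λ)} = e^{λt} · (I + tN + t^2 N^2/2! + ... + t^{k-1} N^{k-1}/(k-1)!) where N is the nilpotent superdiagonal part.

Assembling the blocks and conjugating back gives the entries of e^{tA} as shown above.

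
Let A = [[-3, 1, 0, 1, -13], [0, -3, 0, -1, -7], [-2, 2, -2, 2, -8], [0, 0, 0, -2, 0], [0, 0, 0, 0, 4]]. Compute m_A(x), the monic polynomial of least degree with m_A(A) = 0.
The characteristic polynomial factors as (x - 4)(x + 2)^2(x + 3)^2. The minimal polynomial is ∏(x - λ)^{k_λ} where k_λ is the size of the largest Jordan block at λ.

For λ = -3: rank(A + 3I) = 4, and the largest Jordan block has size 2 (the smallest k with rank((A + 3I)^k) = rank((A + 3I)^(k+1))).
For λ = -2: rank(A + 2I) = 3, and the largest Jordan block has size 1 (the smallest k with rank((A + 2I)^k) = rank((A + 2I)^(k+1))).
For λ = 4: rank(A - 4I) = 4, and the largest Jordan block has size 1 (the smallest k with rank((A - 4I)^k) = rank((A - 4I)^(k+1))).

So m_A(x) = (x - 4)(x + 2)(x + 3)^2.

m_A(x) = (x - 4)(x + 2)(x + 3)^2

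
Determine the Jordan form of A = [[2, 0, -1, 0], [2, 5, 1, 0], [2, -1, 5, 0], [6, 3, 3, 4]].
The characteristic polynomial is det(xI - A) = (x - 4)^4, so the eigenvalues are 4 (algebraic multiplicity 4).

For λ = 4: rank(A - 4I) = 2, rank((A - 4I)^2) = 1, rank((A - 4I)^3) = 0. The eigenspace has dimension 4 - 2 = 2, so there are 2 Jordan blocks; the rank sequence gives block sizes [3, 1].

Assembling the blocks gives the Jordan form J above.

J = [[4, 1, 0, 0], [0, 4, 1, 0], [0, 0, 4, 0], [0, 0, 0, 4]]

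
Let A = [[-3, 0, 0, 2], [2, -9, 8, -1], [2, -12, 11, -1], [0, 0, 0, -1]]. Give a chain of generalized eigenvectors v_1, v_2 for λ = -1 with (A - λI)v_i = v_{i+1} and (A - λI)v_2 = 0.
v_1 = [[1, -1, -1, 1]]^T, v_2 = [[0, 1, 1, 0]]^T

We seek v_1 ∈ ker((A + I)^2) \ ker(A + I), then set v_{i+1} = (A + I) v_i.

One such chain is v_1 = [[1, -1, -1, 1]]^T, v_2 = [[0, 1, 1, 0]]^T. Check: (A + I) v_2 = [[0, 0, 0, 0]]^T = 0.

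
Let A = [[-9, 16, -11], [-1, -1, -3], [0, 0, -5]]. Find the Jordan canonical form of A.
The characteristic polynomial is det(xI - A) = (x + 5)^3, so the eigenvalues are -5 (algebraic multiplicity 3).

For λ = -5: rank(A + 5I) = 2, rank((A + 5I)^2) = 1, rank((A + 5I)^3) = 0. The eigenspace has dimension 3 - 2 = 1, so there is 1 Jordan block; the rank sequence gives block sizes [3].

Assembling the blocks gives the Jordan form J above.

J = [[-5, 1, 0], [0, -5, 1], [0, 0, -5]]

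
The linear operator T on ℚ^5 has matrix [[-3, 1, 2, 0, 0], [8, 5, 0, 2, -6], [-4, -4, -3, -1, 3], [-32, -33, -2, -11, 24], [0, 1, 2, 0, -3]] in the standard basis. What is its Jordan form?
The characteristic polynomial is det(xI - A) = (x + 3)^5, so the eigenvalues are -3 (algebraic multiplicity 5).

For λ = -3: rank(A + 3I) = 2, rank((A + 3I)^2) = 0. The eigenspace has dimension 5 - 2 = 3, so there are 3 Jordan blocks; the rank sequence gives block sizes [2, 2, 1].

Assembling the blocks gives the Jordan form J above.

J = [[-3, 1, 0, 0, 0], [0, -3, 0, 0, 0], [0, 0, -3, 1, 0], [0, 0, 0, -3, 0], [0, 0, 0, 0, -3]]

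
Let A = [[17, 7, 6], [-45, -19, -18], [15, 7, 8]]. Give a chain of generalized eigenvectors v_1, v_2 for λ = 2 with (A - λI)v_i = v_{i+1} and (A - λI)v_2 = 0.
v_1 = [[-4, 7, 2]]^T, v_2 = [[1, -3, 1]]^T

We seek v_1 ∈ ker((A - 2I)^2) \ ker(A - 2I), then set v_{i+1} = (A - 2I) v_i.

One such chain is v_1 = [[-4, 7, 2]]^T, v_2 = [[1, -3, 1]]^T. Check: (A - 2I) v_2 = [[0, 0, 0]]^T = 0.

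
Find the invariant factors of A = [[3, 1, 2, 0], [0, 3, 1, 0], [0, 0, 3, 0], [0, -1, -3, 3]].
The Jordan structure of A has elementary divisors (x - 3)^3, (x - 3). Arranging the block sizes at each eigenvalue in decreasing order and taking row products gives the invariant factors.

Invariant factors (smallest first, each dividing the next): x - 3, (x - 3)^3.

Check: the last factor (x - 3)^3 is the minimal polynomial, and the product (x - 3)^4 is the characteristic polynomial.

x - 3, (x - 3)^3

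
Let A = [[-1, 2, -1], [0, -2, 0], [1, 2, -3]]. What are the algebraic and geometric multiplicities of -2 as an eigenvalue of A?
The characteristic polynomial is (x + 2)^3, so the factor x + 2 appears with exponent 3: the algebraic multiplicity is 3.

rank(A + 2I) = 1, so the eigenspace has dimension 3 - 1 = 2: the geometric multiplicity is 2.

Since 2 < 3, A is not diagonalizable.

algebraic multiplicity 3, geometric multiplicity 2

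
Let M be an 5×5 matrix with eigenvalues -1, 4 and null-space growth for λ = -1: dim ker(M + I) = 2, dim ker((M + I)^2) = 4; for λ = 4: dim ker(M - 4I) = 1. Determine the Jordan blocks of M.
λ = -1: successive nullity increments [2, 2] count blocks of size ≥ k; block sizes are [2, 2].
λ = 4: successive nullity increments [1] count blocks of size ≥ k; block sizes are [1].

Jordan blocks: (-1, 2), (-1, 2), (4, 1)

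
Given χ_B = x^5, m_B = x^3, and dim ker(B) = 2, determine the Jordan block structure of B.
λ = 0: algebraic multiplicity 5 (exponent in χ_B), largest block size 3 (exponent in m_B), 2 blocks (geometric multiplicity). These force block sizes [3, 2].

Jordan blocks: (0, 3), (0, 2)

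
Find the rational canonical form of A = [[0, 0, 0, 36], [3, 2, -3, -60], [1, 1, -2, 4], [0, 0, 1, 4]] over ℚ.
R = [[0, 0, 0, 36], [1, 0, 0, -36], [0, 1, 0, 5], [0, 0, 1, 4]]

The invariant factors of A (the non-unit diagonal entries of the Smith normal form of xI - A over ℚ[x]) are (x - 3)(x - 2)^2(x + 3), each dividing the next. The characteristic polynomial is their product, (x - 3)(x - 2)^2(x + 3).

The rational canonical form is the block-diagonal matrix of companion matrices C(f_i):
R = [[0, 0, 0, 36], [1, 0, 0, -36], [0, 1, 0, 5], [0, 0, 1, 4]].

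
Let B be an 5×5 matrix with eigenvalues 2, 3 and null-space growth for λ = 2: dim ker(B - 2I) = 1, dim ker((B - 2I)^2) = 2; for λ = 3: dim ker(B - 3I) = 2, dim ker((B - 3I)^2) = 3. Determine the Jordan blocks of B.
λ = 2: successive nullity increments [1, 1] count blocks of size ≥ k; block sizes are [2].
λ = 3: successive nullity increments [2, 1] count blocks of size ≥ k; block sizes are [2, 1].

Jordan blocks: (2, 2), (3, 2), (3, 1)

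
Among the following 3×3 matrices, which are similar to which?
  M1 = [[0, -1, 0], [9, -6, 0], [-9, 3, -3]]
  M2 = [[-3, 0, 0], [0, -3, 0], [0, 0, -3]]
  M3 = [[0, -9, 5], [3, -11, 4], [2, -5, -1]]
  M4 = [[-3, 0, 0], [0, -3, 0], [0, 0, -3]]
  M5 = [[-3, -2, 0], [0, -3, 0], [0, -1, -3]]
3 classes: {M1, M5}, {M2, M4}, {M3}

Characteristic polynomials: χ_{M1} = (x + 3)^3, χ_{M2} = (x + 3)^3, χ_{M3} = (x + 4)^3, χ_{M4} = (x + 3)^3, χ_{M5} = (x + 3)^3.

{M1, M5}: invariant factors x + 3, (x + 3)^2.

{M2, M4}: invariant factors x + 3, x + 3, x + 3.

{M3}: invariant factors (x + 4)^3.

Matrices are similar if and only if their invariant-factor lists agree; the partition into similarity classes is {M1, M5}, {M2, M4}, {M3}.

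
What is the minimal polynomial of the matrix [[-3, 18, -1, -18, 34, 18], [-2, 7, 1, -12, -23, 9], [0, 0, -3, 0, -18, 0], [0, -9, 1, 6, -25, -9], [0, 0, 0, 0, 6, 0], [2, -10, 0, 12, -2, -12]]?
The characteristic polynomial factors as (x - 6)^2(x + 2)(x + 3)^3. The minimal polynomial is ∏(x - λ)^{k_λ} where k_λ is the size of the largest Jordan block at λ.

For λ = -3: rank(A + 3I) = 4, and the largest Jordan block has size 2 (the smallest k with rank((A + 3I)^k) = rank((A + 3I)^(k+1))).
For λ = -2: rank(A + 2I) = 5, and the largest Jordan block has size 1 (the smallest k with rank((A + 2I)^k) = rank((A + 2I)^(k+1))).
For λ = 6: rank(A - 6I) = 4, and the largest Jordan block has size 1 (the smallest k with rank((A - 6I)^k) = rank((A - 6I)^(k+1))).

So m_A(x) = (x - 6)(x + 2)(x + 3)^2.

m_A(x) = (x - 6)(x + 2)(x + 3)^2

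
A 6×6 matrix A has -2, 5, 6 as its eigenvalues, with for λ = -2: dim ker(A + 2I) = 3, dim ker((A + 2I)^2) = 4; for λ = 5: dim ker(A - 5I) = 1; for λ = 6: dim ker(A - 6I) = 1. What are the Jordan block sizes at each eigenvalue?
Jordan blocks: (-2, 2), (-2, 1), (-2, 1), (5, 1), (6, 1)

λ = -2: successive nullity increments [3, 1] count blocks of size ≥ k; block sizes are [2, 1, 1].
λ = 5: successive nullity increments [1] count blocks of size ≥ k; block sizes are [1].
λ = 6: successive nullity increments [1] count blocks of size ≥ k; block sizes are [1].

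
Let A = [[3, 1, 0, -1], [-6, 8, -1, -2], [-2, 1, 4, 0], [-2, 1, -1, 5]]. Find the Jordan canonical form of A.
J = [[5, 1, 0, 0], [0, 5, 0, 0], [0, 0, 5, 1], [0, 0, 0, 5]]

The characteristic polynomial is det(xI - A) = (x - 5)^4, so the eigenvalues are 5 (algebraic multiplicity 4).

For λ = 5: rank(A - 5I) = 2, rank((A - 5I)^2) = 0. The eigenspace has dimension 4 - 2 = 2, so there are 2 Jordan blocks; the rank sequence gives block sizes [2, 2].

Assembling the blocks gives the Jordan form J above.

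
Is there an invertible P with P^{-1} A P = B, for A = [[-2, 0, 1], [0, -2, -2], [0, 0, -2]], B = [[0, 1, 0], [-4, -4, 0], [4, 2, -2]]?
Yes.

Two matrices over a field are similar if and only if they have the same invariant factors.

Both A and B have characteristic polynomial (x + 2)^3 and minimal polynomial (x + 2)^2. Computing further, both have invariant factors x + 2, (x + 2)^2. Hence A and B are similar.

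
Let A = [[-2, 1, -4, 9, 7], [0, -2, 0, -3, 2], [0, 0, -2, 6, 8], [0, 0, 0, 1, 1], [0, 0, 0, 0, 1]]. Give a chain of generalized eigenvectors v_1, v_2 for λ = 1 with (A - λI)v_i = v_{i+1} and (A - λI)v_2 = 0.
v_1 = [[0, 1, 2, 0, 1]]^T, v_2 = [[0, -1, 2, 1, 0]]^T

We seek v_1 ∈ ker((A - I)^2) \ ker(A - I), then set v_{i+1} = (A - I) v_i.

One such chain is v_1 = [[0, 1, 2, 0, 1]]^T, v_2 = [[0, -1, 2, 1, 0]]^T. Check: (A - I) v_2 = [[0, 0, 0, 0, 0]]^T = 0.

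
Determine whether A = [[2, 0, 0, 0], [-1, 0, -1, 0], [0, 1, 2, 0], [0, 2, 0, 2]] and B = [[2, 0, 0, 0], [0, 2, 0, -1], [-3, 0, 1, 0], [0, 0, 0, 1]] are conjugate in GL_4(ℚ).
Both have characteristic polynomial (x - 2)^2(x - 1)^2, but the minimal polynomial of A is (x - 2)(x - 1)^2 while the minimal polynomial of B is (x - 2)(x - 1). The minimal polynomial is a similarity invariant, so A and B are not similar.

No.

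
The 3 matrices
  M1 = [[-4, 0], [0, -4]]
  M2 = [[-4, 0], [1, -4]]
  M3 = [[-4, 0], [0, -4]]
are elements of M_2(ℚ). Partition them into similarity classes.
Characteristic polynomials: χ_{M1} = (x + 4)^2, χ_{M2} = (x + 4)^2, χ_{M3} = (x + 4)^2.

{M1, M3}: invariant factors x + 4, x + 4.

{M2}: invariant factors (x + 4)^2.

Matrices are similar if and only if their invariant-factor lists agree; the partition into similarity classes is {M1, M3}, {M2}.

2 classes: {M1, M3}, {M2}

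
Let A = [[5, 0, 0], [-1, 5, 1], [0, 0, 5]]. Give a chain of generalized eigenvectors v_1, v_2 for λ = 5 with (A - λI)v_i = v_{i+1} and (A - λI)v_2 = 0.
v_1 = [[1, 0, 2]]^T, v_2 = [[0, 1, 0]]^T

We seek v_1 ∈ ker((A - 5I)^2) \ ker(A - 5I), then set v_{i+1} = (A - 5I) v_i.

One such chain is v_1 = [[1, 0, 2]]^T, v_2 = [[0, 1, 0]]^T. Check: (A - 5I) v_2 = [[0, 0, 0]]^T = 0.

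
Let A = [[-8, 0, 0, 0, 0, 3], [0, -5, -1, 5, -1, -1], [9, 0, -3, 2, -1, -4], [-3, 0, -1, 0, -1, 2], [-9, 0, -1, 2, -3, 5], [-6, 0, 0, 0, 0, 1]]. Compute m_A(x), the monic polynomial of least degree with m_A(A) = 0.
The characteristic polynomial factors as (x + 2)^4(x + 5)^2. The minimal polynomial is ∏(x - λ)^{k_λ} where k_λ is the size of the largest Jordan block at λ.

For λ = -5: rank(A + 5I) = 4, and the largest Jordan block has size 1 (the smallest k with rank((A + 5I)^k) = rank((A + 5I)^(k+1))).
For λ = -2: rank(A + 2I) = 3, and the largest Jordan block has size 2 (the smallest k with rank((A + 2I)^k) = rank((A + 2I)^(k+1))).

So m_A(x) = (x + 2)^2(x + 5).

m_A(x) = (x + 2)^2(x + 5)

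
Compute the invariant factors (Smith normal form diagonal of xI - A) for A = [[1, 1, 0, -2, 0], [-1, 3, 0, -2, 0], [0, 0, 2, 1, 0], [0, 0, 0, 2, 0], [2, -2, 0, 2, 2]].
x - 2, (x - 2)^2, (x - 2)^2

The Jordan structure of A has elementary divisors (x - 2)^2, (x - 2)^2, (x - 2). Arranging the block sizes at each eigenvalue in decreasing order and taking row products gives the invariant factors.

Invariant factors (smallest first, each dividing the next): x - 2, (x - 2)^2, (x - 2)^2.

Check: the last factor (x - 2)^2 is the minimal polynomial, and the product (x - 2)^5 is the characteristic polynomial.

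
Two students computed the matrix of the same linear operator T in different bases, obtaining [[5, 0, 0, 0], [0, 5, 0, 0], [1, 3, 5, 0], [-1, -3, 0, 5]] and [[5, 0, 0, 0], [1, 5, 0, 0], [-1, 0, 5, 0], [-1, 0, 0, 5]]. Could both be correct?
Two matrices over a field are similar if and only if they have the same invariant factors.

Both A and B have characteristic polynomial (x - 5)^4 and minimal polynomial (x - 5)^2. Computing further, both have invariant factors x - 5, x - 5, (x - 5)^2. Hence A and B are similar.

Yes.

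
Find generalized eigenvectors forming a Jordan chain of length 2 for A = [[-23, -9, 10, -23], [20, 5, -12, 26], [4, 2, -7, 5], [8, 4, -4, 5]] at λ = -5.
We seek v_1 ∈ ker((A + 5I)^2) \ ker(A + 5I), then set v_{i+1} = (A + 5I) v_i.

One such chain is v_1 = [[4, -3, 0, -2]]^T, v_2 = [[1, -2, 0, 0]]^T. Check: (A + 5I) v_2 = [[0, 0, 0, 0]]^T = 0.

v_1 = [[4, -3, 0, -2]]^T, v_2 = [[1, -2, 0, 0]]^T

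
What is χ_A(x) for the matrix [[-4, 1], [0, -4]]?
xI - A = [[x + 4, -1], [0, x + 4]].

Expanding det(xI - A) along the first row:
det(xI - A) = + (x + 4)·det([[x + 4]]) - (-1)·det([[0]]).

Evaluating gives χ_A(x) = x^2 + 8x + 16 = (x + 4)^2.

χ_A(x) = (x + 4)^2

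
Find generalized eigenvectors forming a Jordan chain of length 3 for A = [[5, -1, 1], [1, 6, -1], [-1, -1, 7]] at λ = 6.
We seek v_1 ∈ ker((A - 6I)^3) \ ker((A - 6I)^2), then set v_{i+1} = (A - 6I) v_i.

One such chain is v_1 = [[3, 0, 2]]^T, v_2 = [[-1, 1, -1]]^T, v_3 = [[-1, 0, -1]]^T. Check: (A - 6I) v_3 = [[0, 0, 0]]^T = 0.

v_1 = [[3, 0, 2]]^T, v_2 = [[-1, 1, -1]]^T, v_3 = [[-1, 0, -1]]^T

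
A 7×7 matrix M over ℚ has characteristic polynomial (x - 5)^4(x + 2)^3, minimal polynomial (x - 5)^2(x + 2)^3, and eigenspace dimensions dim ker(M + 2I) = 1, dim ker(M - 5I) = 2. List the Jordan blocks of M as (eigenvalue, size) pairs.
Jordan blocks: (-2, 3), (5, 2), (5, 2)

λ = -2: algebraic multiplicity 3 (exponent in χ_M), largest block size 3 (exponent in m_M), 1 block (geometric multiplicity). This forces block sizes [3].
λ = 5: algebraic multiplicity 4 (exponent in χ_M), largest block size 2 (exponent in m_M), 2 blocks (geometric multiplicity). These force block sizes [2, 2].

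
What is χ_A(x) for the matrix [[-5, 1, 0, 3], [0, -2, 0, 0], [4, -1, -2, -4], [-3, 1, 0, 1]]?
xI - A = [[x + 5, -1, 0, -3], [0, x + 2, 0, 0], [-4, 1, x + 2, 4], [3, -1, 0, x - 1]].

Expanding det(xI - A) along the first row:
det(xI - A) = + (x + 5)·det([[x + 2, 0, 0], [1, x + 2, 4], [-1, 0, x - 1]]) - (-1)·det([[0, 0, 0], [-4, x + 2, 4], [3, 0, x - 1]]) + (0)·det([[0, x + 2, 0], [-4, 1, 4], [3, -1, x - 1]]) - (-3)·det([[0, x + 2, 0], [-4, 1, x + 2], [3, -1, 0]]).

Evaluating gives χ_A(x) = x^4 + 8x^3 + 24x^2 + 32x + 16 = (x + 2)^4.

χ_A(x) = (x + 2)^4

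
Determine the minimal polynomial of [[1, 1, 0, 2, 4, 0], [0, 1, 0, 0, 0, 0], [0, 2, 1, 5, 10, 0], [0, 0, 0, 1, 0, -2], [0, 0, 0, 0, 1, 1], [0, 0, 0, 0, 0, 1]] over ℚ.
m_A(x) = (x - 1)^2

The characteristic polynomial factors as (x - 1)^6. The minimal polynomial is ∏(x - λ)^{k_λ} where k_λ is the size of the largest Jordan block at λ.

For λ = 1: rank(A - I) = 3, and the largest Jordan block has size 2 (the smallest k with rank((A - I)^k) = rank((A - I)^(k+1))).

So m_A(x) = (x - 1)^2.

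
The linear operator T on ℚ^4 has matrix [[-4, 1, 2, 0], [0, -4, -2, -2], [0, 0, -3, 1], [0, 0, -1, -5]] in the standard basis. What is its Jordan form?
J = [[-4, 1, 0, 0], [0, -4, 0, 0], [0, 0, -4, 1], [0, 0, 0, -4]]

The characteristic polynomial is det(xI - A) = (x + 4)^4, so the eigenvalues are -4 (algebraic multiplicity 4).

For λ = -4: rank(A + 4I) = 2, rank((A + 4I)^2) = 0. The eigenspace has dimension 4 - 2 = 2, so there are 2 Jordan blocks; the rank sequence gives block sizes [2, 2].

Assembling the blocks gives the Jordan form J above.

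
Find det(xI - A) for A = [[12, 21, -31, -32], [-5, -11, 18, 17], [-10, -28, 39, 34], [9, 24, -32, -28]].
χ_A(x) = (x - 3)^4

xI - A = [[x - 12, -21, 31, 32], [5, x + 11, -18, -17], [10, 28, x - 39, -34], [-9, -24, 32, x + 28]].

Expanding det(xI - A) along the first row:
det(xI - A) = + (x - 12)·det([[x + 11, -18, -17], [28, x - 39, -34], [-24, 32, x + 28]]) - (-21)·det([[5, -18, -17], [10, x - 39, -34], [-9, 32, x + 28]]) + (31)·det([[5, x + 11, -17], [10, 28, -34], [-9, -24, x + 28]]) - (32)·det([[5, x + 11, -18], [10, 28, x - 39], [-9, -24, 32]]).

Evaluating gives χ_A(x) = x^4 - 12x^3 + 54x^2 - 108x + 81 = (x - 3)^4.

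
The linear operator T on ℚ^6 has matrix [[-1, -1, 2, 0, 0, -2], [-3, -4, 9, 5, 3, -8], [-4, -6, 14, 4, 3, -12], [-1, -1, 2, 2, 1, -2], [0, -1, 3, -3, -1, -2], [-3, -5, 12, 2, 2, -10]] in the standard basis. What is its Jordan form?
The characteristic polynomial is det(xI - A) = x^6, so the eigenvalues are 0 (algebraic multiplicity 6).

For λ = 0: rank(A) = 3, rank(A^2) = 1, rank(A^3) = 0. The eigenspace has dimension 6 - 3 = 3, so there are 3 Jordan blocks; the rank sequence gives block sizes [3, 2, 1].

Assembling the blocks gives the Jordan form J above.

J = [[0, 1, 0, 0, 0, 0], [0, 0, 1, 0, 0, 0], [0, 0, 0, 0, 0, 0], [0, 0, 0, 0, 1, 0], [0, 0, 0, 0, 0, 0], [0, 0, 0, 0, 0, 0]]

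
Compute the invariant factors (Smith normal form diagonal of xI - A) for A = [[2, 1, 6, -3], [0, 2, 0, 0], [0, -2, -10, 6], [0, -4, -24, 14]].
x - 2, x - 2, (x - 2)^2

The Jordan structure of A has elementary divisors (x - 2)^2, (x - 2), (x - 2). Arranging the block sizes at each eigenvalue in decreasing order and taking row products gives the invariant factors.

Invariant factors (smallest first, each dividing the next): x - 2, x - 2, (x - 2)^2.

Check: the last factor (x - 2)^2 is the minimal polynomial, and the product (x - 2)^4 is the characteristic polynomial.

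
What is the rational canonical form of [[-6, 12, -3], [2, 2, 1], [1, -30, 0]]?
R = [[0, 0, 18], [1, 0, 3], [0, 1, -4]]

The invariant factors of A (the non-unit diagonal entries of the Smith normal form of xI - A over ℚ[x]) are (x - 2)(x + 3)^2, each dividing the next. The characteristic polynomial is their product, (x - 2)(x + 3)^2.

The rational canonical form is the block-diagonal matrix of companion matrices C(f_i):
R = [[0, 0, 18], [1, 0, 3], [0, 1, -4]].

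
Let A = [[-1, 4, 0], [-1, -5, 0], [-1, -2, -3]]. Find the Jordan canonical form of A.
The characteristic polynomial is det(xI - A) = (x + 3)^3, so the eigenvalues are -3 (algebraic multiplicity 3).

For λ = -3: rank(A + 3I) = 1, rank((A + 3I)^2) = 0. The eigenspace has dimension 3 - 1 = 2, so there are 2 Jordan blocks; the rank sequence gives block sizes [2, 1].

Assembling the blocks gives the Jordan form J above.

J = [[-3, 1, 0], [0, -3, 0], [0, 0, -3]]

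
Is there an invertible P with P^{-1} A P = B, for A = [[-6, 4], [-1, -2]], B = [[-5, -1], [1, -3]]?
Yes.

Two matrices over a field are similar if and only if they have the same invariant factors.

Both A and B have characteristic polynomial (x + 4)^2 and minimal polynomial (x + 4)^2. Computing further, both have invariant factors (x + 4)^2. Hence A and B are similar.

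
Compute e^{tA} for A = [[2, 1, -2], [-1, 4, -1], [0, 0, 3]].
A has Jordan form J = [[3, 1, 0], [0, 3, 1], [0, 0, 3]] with A = PJP^{-1}, so e^{tA} = P e^{tJ} P^{-1}.

For a Jordan block J_k(λ), e^{tJ_k(λ)} = e^{λt} · (I + tN + t^2 N^2/2! + ... + t^{k-1} N^{k-1}/(k-1)!) where N is the nilpotent superdiagonal part.

Assembling the blocks and conjugating back gives the entries of e^{tA} as shown above.

e^{tA} = [[(1 - t)*e^{3*t}, t*e^{3*t}, t*(t - 4)*e^{3*t}/2], [-t*e^{3*t}, (t + 1)*e^{3*t}, t*(t - 2)*e^{3*t}/2], [0, 0, e^{3*t}]]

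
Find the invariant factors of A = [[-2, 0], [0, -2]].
x + 2, x + 2

The Jordan structure of A has elementary divisors (x + 2), (x + 2). Arranging the block sizes at each eigenvalue in decreasing order and taking row products gives the invariant factors.

Invariant factors (smallest first, each dividing the next): x + 2, x + 2.

Check: the last factor x + 2 is the minimal polynomial, and the product (x + 2)^2 is the characteristic polynomial.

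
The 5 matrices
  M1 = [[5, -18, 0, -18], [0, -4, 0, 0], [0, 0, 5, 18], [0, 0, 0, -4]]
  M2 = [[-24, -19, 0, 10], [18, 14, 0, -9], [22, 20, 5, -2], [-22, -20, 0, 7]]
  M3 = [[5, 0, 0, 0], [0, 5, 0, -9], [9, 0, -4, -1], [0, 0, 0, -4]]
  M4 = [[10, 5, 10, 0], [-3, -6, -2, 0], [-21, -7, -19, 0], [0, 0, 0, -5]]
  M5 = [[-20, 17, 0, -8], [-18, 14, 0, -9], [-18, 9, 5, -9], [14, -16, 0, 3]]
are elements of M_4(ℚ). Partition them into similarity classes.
3 classes: {M1}, {M2, M3, M5}, {M4}

Characteristic polynomials: χ_{M1} = (x - 5)^2(x + 4)^2, χ_{M2} = (x - 5)^2(x + 4)^2, χ_{M3} = (x - 5)^2(x + 4)^2, χ_{M4} = (x + 5)^4, χ_{M5} = (x - 5)^2(x + 4)^2.

{M1}: invariant factors (x - 5)(x + 4), (x - 5)(x + 4).

{M2, M3, M5}: invariant factors x - 5, (x - 5)(x + 4)^2.

{M4}: invariant factors x + 5, x + 5, (x + 5)^2.

Matrices are similar if and only if their invariant-factor lists agree; the partition into similarity classes is {M1}, {M2, M3, M5}, {M4}.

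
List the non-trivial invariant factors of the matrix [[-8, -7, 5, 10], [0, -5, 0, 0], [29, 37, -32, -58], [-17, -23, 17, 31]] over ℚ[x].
x + 3, (x + 3)^2(x + 5)

The Jordan structure of A has elementary divisors (x + 5), (x + 3)^2, (x + 3). Arranging the block sizes at each eigenvalue in decreasing order and taking row products gives the invariant factors.

Invariant factors (smallest first, each dividing the next): x + 3, (x + 3)^2(x + 5).

Check: the last factor (x + 3)^2(x + 5) is the minimal polynomial, and the product (x + 3)^3(x + 5) is the characteristic polynomial.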